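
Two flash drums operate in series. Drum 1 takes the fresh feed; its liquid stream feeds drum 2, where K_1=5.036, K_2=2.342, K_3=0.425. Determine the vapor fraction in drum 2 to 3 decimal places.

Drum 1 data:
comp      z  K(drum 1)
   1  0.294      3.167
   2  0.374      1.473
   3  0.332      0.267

V/F (drum 2) = 0.434

Drum 1:
Material balance + equilibrium reduce to Σ zᵢ(Kᵢ−1)/(1+ψ₁(Kᵢ−1)) = 0.
g(0) = ΣzᵢKᵢ − 1 = 0.571 and g(1) = 1 − Σzᵢ/Kᵢ = -0.590, so a root lies in (0, 1).
Iterate (Newton) starting at ψ₁ = 0.5:
  ψ₁ = 0.500: g = 0.0647, g' = -0.817 → ψ₁ = 0.579
  ψ₁ = 0.579: g = -0.0015, g' = -0.862 → ψ₁ = 0.577
Converged at ψ₁ = 0.577.
Drum-1 compositions:
  1: x = 0.131, y = 0.414
  2: x = 0.294, y = 0.433
  3: x = 0.576, y = 0.154
Drum-2 feed = drum-1 liquid: z₂ = (0.1306, 0.2938, 0.5756).
Drum 2:
Let ψ₂ = V/F and solve Σ zᵢ(Kᵢ−1)/(1+ψ₂(Kᵢ−1)) = 0.
g(0) = ΣzᵢKᵢ − 1 = 0.590 and g(1) = 1 − Σzᵢ/Kᵢ = -0.506, so a root lies in (0, 1).
Newton iteration, ψ₂⁰ = 0.52:
  ψ₂ = 0.520: g = -0.0699, g' = -0.792 → ψ₂ = 0.432
  ψ₂ = 0.432: g = 0.0014, g' = -0.832 → ψ₂ = 0.434
Converged at ψ₂ = 0.434.
  1: x = 0.047, y = 0.239
  2: x = 0.186, y = 0.435
  3: x = 0.767, y = 0.326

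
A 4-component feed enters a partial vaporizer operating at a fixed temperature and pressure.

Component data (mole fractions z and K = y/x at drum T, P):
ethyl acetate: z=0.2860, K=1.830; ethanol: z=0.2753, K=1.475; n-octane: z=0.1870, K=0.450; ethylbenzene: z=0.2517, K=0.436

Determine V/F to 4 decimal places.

V/F = 0.3281

Rachford–Rice: g(V/F) = Σ zᵢ(Kᵢ−1)/(1+V/F(Kᵢ−1)) = 0.
Check two-phase: ΣzᵢKᵢ = 1.1233 > 1 and Σzᵢ/Kᵢ = 1.3358 > 1, so g(0) = 0.1233 > 0 and g(1) = -0.3358 < 0.
Iterate (Newton) starting at V/F = 0.4:
  V/F = 0.4000: g = -0.02707, g' = -0.3814 → V/F = 0.3290
  V/F = 0.3290: g = -0.00032, g' = -0.3731 → V/F = 0.3281
Converged at V/F = 0.3281.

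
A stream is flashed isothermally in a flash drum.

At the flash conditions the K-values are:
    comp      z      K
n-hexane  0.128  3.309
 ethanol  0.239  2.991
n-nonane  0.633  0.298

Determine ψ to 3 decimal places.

Rachford–Rice: g(ψ) = Σ zᵢ(Kᵢ−1)/(1+ψ(Kᵢ−1)) = 0.
g(0) = ΣzᵢKᵢ − 1 = 0.327 and g(1) = 1 − Σzᵢ/Kᵢ = -1.243, so a root lies in (0, 1).
Iterate (Newton) starting at ψ = 0.5:
  ψ = 0.500: g = -0.3091, g' = -1.126 → ψ = 0.225
  ψ = 0.225: g = -0.0051, g' = -1.187 → ψ = 0.221
Converged at ψ = 0.221.

ψ = 0.221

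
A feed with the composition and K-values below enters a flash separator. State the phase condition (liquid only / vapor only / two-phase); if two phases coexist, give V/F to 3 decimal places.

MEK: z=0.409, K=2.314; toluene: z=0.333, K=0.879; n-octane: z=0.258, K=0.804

ΣzᵢKᵢ = 1.447; Σzᵢ/Kᵢ = 0.876.
Since Σzᵢ/Kᵢ < 1 the mixture is above its dew point — single vapor phase.

vapor only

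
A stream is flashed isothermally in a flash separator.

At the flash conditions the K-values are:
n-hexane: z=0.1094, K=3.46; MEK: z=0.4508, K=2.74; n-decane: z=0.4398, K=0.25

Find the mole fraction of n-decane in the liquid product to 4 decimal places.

x_n-decane = 0.7128

Material balance + equilibrium reduce to Σ zᵢ(Kᵢ−1)/(1+V/F(Kᵢ−1)) = 0.
Check two-phase: ΣzᵢKᵢ = 1.7237 > 1 and Σzᵢ/Kᵢ = 1.9553 > 1, so g(0) = 0.7237 > 0 and g(1) = -0.9553 < 0.
Newton iteration, V/F⁰ = 0.5:
  V/F = 0.5000: g = 0.01238, g' = -1.1567 → V/F = 0.5107
Converged at V/F = 0.5107.
Compositions from xᵢ = zᵢ/(1+V/F(Kᵢ−1)), yᵢ = Kᵢxᵢ:
  n-hexane: x = 0.0485, y = 0.1678
  MEK: x = 0.2387, y = 0.6540
  n-decane: x = 0.7128, y = 0.1782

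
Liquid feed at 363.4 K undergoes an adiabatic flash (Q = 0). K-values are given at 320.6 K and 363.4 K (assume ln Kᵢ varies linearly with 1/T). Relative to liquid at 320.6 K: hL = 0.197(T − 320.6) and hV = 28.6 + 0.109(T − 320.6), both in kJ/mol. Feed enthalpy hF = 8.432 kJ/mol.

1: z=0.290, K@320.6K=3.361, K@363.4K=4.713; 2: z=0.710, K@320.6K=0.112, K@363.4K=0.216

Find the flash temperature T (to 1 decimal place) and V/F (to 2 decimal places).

Adiabatic flash: solve Rachford–Rice at each trial T, then check hF = ψ·hV(T) + (1−ψ)·hL(T).
  T = 320.6 K: K = (3.361, 0.112), RR gives ψ = 0.026, H_out = 0.739 kJ/mol
  T = 363.4 K: K = (4.713, 0.216), RR gives ψ = 0.179, H_out = 12.869 kJ/mol
  T = 342.0 K: K = (4.022, 0.159), RR gives ψ = 0.110, H_out = 7.150 kJ/mol
  T = 352.7 K: K = (4.364, 0.186), RR gives ψ = 0.145, H_out = 10.068 kJ/mol
  T = 347.4 K: K = (4.194, 0.172), RR gives ψ = 0.128, H_out = 8.640 kJ/mol
  T = 344.7 K: K = (4.108, 0.165), RR gives ψ = 0.119, H_out = 7.900 kJ/mol
  T = 346.0 K: K = (4.149, 0.169), RR gives ψ = 0.123, H_out = 8.257 kJ/mol
Linear interpolation between T = 346.0 (H_out = 8.257) and T = 347.4 (H_out = 8.640) on hF = 8.432 gives T ≈ 346.6 K, at which ψ = 0.13.

T = 346.6 K, V/F = 0.13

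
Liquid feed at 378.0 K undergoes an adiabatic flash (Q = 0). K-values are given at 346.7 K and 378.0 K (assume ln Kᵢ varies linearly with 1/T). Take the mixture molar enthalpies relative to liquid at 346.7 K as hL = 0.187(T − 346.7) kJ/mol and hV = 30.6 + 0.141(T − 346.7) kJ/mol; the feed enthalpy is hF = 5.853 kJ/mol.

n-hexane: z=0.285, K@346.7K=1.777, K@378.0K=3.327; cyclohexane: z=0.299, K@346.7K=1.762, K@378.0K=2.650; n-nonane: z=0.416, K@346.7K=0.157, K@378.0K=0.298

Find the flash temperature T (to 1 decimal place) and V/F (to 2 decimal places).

Adiabatic flash: solve Rachford–Rice at each trial T, then check hF = ψ·hV(T) + (1−ψ)·hL(T).
  T = 346.7 K: K = (1.777, 1.762, 0.157), RR gives ψ = 0.152, H_out = 4.652 kJ/mol
  T = 378.0 K: K = (3.327, 2.650, 0.298), RR gives ψ = 0.618, H_out = 23.887 kJ/mol
  T = 362.4 K: K = (2.467, 2.181, 0.220), RR gives ψ = 0.432, H_out = 15.843 kJ/mol
  T = 354.5 K: K = (2.099, 1.964, 0.186), RR gives ψ = 0.313, H_out = 10.931 kJ/mol
  T = 350.6 K: K = (1.933, 1.861, 0.171), RR gives ψ = 0.240, H_out = 8.041 kJ/mol
  T = 348.6 K: K = (1.852, 1.810, 0.164), RR gives ψ = 0.197, H_out = 6.378 kJ/mol
Linear interpolation between T = 346.7 (H_out = 4.652) and T = 348.6 (H_out = 6.378) on hF = 5.853 gives T ≈ 348.0 K, at which ψ = 0.18.

T = 348.0 K, V/F = 0.18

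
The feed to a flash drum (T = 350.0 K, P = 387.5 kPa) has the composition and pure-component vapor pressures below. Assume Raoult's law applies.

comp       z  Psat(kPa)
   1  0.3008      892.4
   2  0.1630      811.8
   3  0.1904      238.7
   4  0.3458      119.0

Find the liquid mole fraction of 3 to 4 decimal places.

Raoult's law: Kᵢ = Pᵢˢᵃᵗ/P = Pᵢˢᵃᵗ/387.5.
  K_1 = 892.4/387.5 = 2.302968, K_2 = 811.8/387.5 = 2.094968, K_3 = 238.7/387.5 = 0.616000, K_4 = 119.0/387.5 = 0.307097
Material balance + equilibrium reduce to Σ zᵢ(Kᵢ−1)/(1+V/F(Kᵢ−1)) = 0.
g(0) = ΣzᵢKᵢ − 1 = 0.2577 and g(1) = 1 − Σzᵢ/Kᵢ = -0.6435, so a root lies in (0, 1).
Newton–Raphson from V/F = 0.5:
  V/F = 0.5000: g = -0.10445, g' = -0.7006 → V/F = 0.3509
  V/F = 0.3509: g = -0.00318, g' = -0.6698 → V/F = 0.3462
Converged at V/F = 0.3462.
Compositions from xᵢ = zᵢ/(1+V/F(Kᵢ−1)), yᵢ = Kᵢxᵢ:
  1: x = 0.2073, y = 0.4774
  2: x = 0.1182, y = 0.2476
  3: x = 0.2196, y = 0.1353
  4: x = 0.4549, y = 0.1397

x_3 = 0.2196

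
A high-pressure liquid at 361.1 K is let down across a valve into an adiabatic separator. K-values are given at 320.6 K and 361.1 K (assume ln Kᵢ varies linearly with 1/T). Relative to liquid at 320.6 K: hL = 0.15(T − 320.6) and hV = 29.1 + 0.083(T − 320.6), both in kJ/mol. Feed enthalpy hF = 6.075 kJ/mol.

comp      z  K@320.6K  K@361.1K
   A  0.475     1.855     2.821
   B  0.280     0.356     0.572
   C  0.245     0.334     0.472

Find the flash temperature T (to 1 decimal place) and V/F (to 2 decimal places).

T = 324.7 K, V/F = 0.19

Adiabatic flash: solve Rachford–Rice at each trial T, then check hF = ψ·hV(T) + (1−ψ)·hL(T).
  T = 320.6 K: K = (1.855, 0.356, 0.334), RR gives ψ = 0.112, H_out = 3.258 kJ/mol
  T = 361.1 K: K = (2.821, 0.572, 0.472), RR gives ψ = 0.707, H_out = 24.725 kJ/mol
  T = 340.9 K: K = (2.317, 0.458, 0.401), RR gives ψ = 0.436, H_out = 15.150 kJ/mol
  T = 330.8 K: K = (2.082, 0.406, 0.367), RR gives ψ = 0.290, H_out = 9.777 kJ/mol
  T = 325.7 K: K = (1.967, 0.380, 0.351), RR gives ψ = 0.207, H_out = 6.708 kJ/mol
  T = 323.1 K: K = (1.909, 0.368, 0.342), RR gives ψ = 0.160, H_out = 5.005 kJ/mol
  T = 324.4 K: K = (1.938, 0.374, 0.346), RR gives ψ = 0.184, H_out = 5.870 kJ/mol
Linear interpolation between T = 324.4 (H_out = 5.870) and T = 325.7 (H_out = 6.708) on hF = 6.075 gives T ≈ 324.7 K, at which ψ = 0.19.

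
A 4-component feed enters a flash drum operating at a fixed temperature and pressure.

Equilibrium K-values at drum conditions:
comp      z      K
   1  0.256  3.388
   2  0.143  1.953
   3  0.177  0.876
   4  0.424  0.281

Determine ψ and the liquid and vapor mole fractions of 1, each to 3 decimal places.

Material balance + equilibrium reduce to Σ zᵢ(Kᵢ−1)/(1+ψ(Kᵢ−1)) = 0.
g(0) = ΣzᵢKᵢ − 1 = 0.421 and g(1) = 1 − Σzᵢ/Kᵢ = -0.860, so a root lies in (0, 1).
Newton iteration, ψ⁰ = 0.3:
  ψ = 0.300: g = 0.0507, g' = -0.933 → ψ = 0.354
  ψ = 0.354: g = 0.0010, g' = -0.899 → ψ = 0.355
Converged at ψ = 0.355.
Compositions from xᵢ = zᵢ/(1+ψ(Kᵢ−1)), yᵢ = Kᵢxᵢ:
  1: x = 0.138, y = 0.469
  2: x = 0.107, y = 0.209
  3: x = 0.185, y = 0.162
  4: x = 0.570, y = 0.160

ψ = 0.355, x_1 = 0.138, y_1 = 0.469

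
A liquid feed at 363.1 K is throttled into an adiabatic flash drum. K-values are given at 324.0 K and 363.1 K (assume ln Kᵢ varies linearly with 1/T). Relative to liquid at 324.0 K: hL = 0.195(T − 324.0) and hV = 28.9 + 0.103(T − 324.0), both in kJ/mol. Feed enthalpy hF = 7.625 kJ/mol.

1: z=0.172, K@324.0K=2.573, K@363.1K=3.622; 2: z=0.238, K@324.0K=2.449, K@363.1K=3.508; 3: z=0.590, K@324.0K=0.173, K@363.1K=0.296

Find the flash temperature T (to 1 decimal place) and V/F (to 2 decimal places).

T = 335.9 K, V/F = 0.19

Adiabatic flash: solve Rachford–Rice at each trial T, then check hF = ψ·hV(T) + (1−ψ)·hL(T).
  T = 324.0 K: K = (2.573, 2.449, 0.173), RR gives ψ = 0.103, H_out = 2.966 kJ/mol
  T = 363.1 K: K = (3.622, 3.508, 0.296), RR gives ψ = 0.351, H_out = 16.518 kJ/mol
  T = 343.6 K: K = (3.084, 2.963, 0.230), RR gives ψ = 0.239, H_out = 10.307 kJ/mol
  T = 333.8 K: K = (2.824, 2.701, 0.200), RR gives ψ = 0.176, H_out = 6.838 kJ/mol
  T = 338.7 K: K = (2.953, 2.831, 0.215), RR gives ψ = 0.209, H_out = 8.613 kJ/mol
  T = 336.2 K: K = (2.887, 2.764, 0.207), RR gives ψ = 0.192, H_out = 7.719 kJ/mol
Linear interpolation between T = 333.8 (H_out = 6.838) and T = 336.2 (H_out = 7.719) on hF = 7.625 gives T ≈ 335.9 K, at which ψ = 0.19.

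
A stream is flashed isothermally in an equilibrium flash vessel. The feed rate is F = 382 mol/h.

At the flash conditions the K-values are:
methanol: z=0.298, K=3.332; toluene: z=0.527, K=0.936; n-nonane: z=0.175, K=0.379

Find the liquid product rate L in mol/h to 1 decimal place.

Rachford–Rice: g(V/F) = Σ zᵢ(Kᵢ−1)/(1+V/F(Kᵢ−1)) = 0.
Feasibility: ΣzᵢKᵢ = 1.553, Σzᵢ/Kᵢ = 1.114 — both > 1, two phases present.
Newton iteration, V/F⁰ = 0.52:
  V/F = 0.520: g = 0.1187, g' = -0.481 → V/F = 0.767
  V/F = 0.767: g = 0.0062, g' = -0.457 → V/F = 0.781
Converged at V/F = 0.781.
Then V = V/F·F = 0.7806·382 = 298.2 mol/h and L = F − V = 83.8 mol/h.

L = 83.8 mol/h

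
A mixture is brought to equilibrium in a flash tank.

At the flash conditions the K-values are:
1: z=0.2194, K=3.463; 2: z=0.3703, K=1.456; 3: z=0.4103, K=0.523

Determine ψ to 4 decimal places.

Rachford–Rice: g(ψ) = Σ zᵢ(Kᵢ−1)/(1+ψ(Kᵢ−1)) = 0.
g(0) = ΣzᵢKᵢ − 1 = 0.5135 and g(1) = 1 − Σzᵢ/Kᵢ = -0.1022, so a root lies in (0, 1).
Iterate (Newton) starting at ψ = 0.7:
  ψ = 0.7000: g = 0.03255, g' = -0.4340 → ψ = 0.7750
  ψ = 0.7750: g = 0.00004, g' = -0.4343 → ψ = 0.7751
Converged at ψ = 0.7751.

ψ = 0.7751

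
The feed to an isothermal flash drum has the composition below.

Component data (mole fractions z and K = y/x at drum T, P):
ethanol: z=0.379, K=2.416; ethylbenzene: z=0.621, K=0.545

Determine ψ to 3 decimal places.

ψ = 0.394

Let ψ = V/F and solve Σ zᵢ(Kᵢ−1)/(1+ψ(Kᵢ−1)) = 0.
Feasibility: ΣzᵢKᵢ = 1.254, Σzᵢ/Kᵢ = 1.296 — both > 1, two phases present.
Binary case is linear: z₁(K₁−1)(1+ψ(K₂−1)) + z₂(K₂−1)(1+ψ(K₁−1)) = 0
⇒ ψ = [z₁(K₁−1)+z₂(K₂−1)] / [−(K₁−1)(K₂−1)] = 0.2541/0.6443 = 0.394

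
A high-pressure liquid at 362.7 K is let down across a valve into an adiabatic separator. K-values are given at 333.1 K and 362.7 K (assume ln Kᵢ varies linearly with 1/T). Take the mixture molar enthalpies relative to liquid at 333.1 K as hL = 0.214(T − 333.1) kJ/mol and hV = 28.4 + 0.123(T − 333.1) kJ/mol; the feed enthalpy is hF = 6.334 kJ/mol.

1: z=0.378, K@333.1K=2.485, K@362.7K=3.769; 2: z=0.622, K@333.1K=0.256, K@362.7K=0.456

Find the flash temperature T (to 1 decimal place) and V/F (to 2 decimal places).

T = 339.6 K, V/F = 0.18

Adiabatic flash: solve Rachford–Rice at each trial T, then check hF = ψ·hV(T) + (1−ψ)·hL(T).
  T = 333.1 K: K = (2.485, 0.256), RR gives ψ = 0.089, H_out = 2.534 kJ/mol
  T = 362.7 K: K = (3.769, 0.456), RR gives ψ = 0.470, H_out = 18.422 kJ/mol
  T = 347.9 K: K = (3.088, 0.346), RR gives ψ = 0.280, H_out = 10.740 kJ/mol
  T = 340.5 K: K = (2.777, 0.299), RR gives ψ = 0.189, H_out = 6.817 kJ/mol
  T = 336.8 K: K = (2.628, 0.277), RR gives ψ = 0.141, H_out = 4.738 kJ/mol
  T = 338.6 K: K = (2.700, 0.287), RR gives ψ = 0.164, H_out = 5.763 kJ/mol
Linear interpolation between T = 338.6 (H_out = 5.763) and T = 340.5 (H_out = 6.817) on hF = 6.334 gives T ≈ 339.6 K, at which ψ = 0.18.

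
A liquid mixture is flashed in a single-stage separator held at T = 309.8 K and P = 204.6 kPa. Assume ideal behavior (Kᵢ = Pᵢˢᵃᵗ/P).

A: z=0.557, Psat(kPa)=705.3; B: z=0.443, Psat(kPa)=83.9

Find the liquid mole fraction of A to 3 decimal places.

Raoult's law: Kᵢ = Pᵢˢᵃᵗ/P = Pᵢˢᵃᵗ/204.6.
  K_A = 705.3/204.6 = 3.44721, K_B = 83.9/204.6 = 0.41007
Rachford–Rice: g(V/F) = Σ zᵢ(Kᵢ−1)/(1+V/F(Kᵢ−1)) = 0.
Check two-phase: ΣzᵢKᵢ = 2.102 > 1 and Σzᵢ/Kᵢ = 1.242 > 1, so g(0) = 1.102 > 0 and g(1) = -0.242 < 0.
Binary case is linear: z₁(K₁−1)(1+V/F(K₂−1)) + z₂(K₂−1)(1+V/F(K₁−1)) = 0
⇒ V/F = [z₁(K₁−1)+z₂(K₂−1)] / [−(K₁−1)(K₂−1)] = 1.1018/1.4437 = 0.763
Compositions from xᵢ = zᵢ/(1+V/F(Kᵢ−1)), yᵢ = Kᵢxᵢ:
  A: x = 0.194, y = 0.670
  B: x = 0.806, y = 0.330

x_A = 0.194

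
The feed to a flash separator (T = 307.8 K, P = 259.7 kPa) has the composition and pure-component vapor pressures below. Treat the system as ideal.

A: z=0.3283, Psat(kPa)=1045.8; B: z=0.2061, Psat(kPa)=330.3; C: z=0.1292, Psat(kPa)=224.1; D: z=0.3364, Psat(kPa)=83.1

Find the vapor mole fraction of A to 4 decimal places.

Raoult's law: Kᵢ = Pᵢˢᵃᵗ/P = Pᵢˢᵃᵗ/259.7.
  K_A = 1045.8/259.7 = 4.026954, K_B = 330.3/259.7 = 1.271852, K_C = 224.1/259.7 = 0.862919, K_D = 83.1/259.7 = 0.319985
Material balance + equilibrium reduce to Σ zᵢ(Kᵢ−1)/(1+ψ(Kᵢ−1)) = 0.
Check two-phase: ΣzᵢKᵢ = 1.8033 > 1 and Σzᵢ/Kᵢ = 1.4446 > 1, so g(0) = 0.8033 > 0 and g(1) = -0.4446 < 0.
Iterate (Newton) starting at ψ = 0.5:
  ψ = 0.5000: g = 0.07907, g' = -0.8479 → ψ = 0.5933
  ψ = 0.5933: g = 0.00096, g' = -0.8361 → ψ = 0.5944
Converged at ψ = 0.5944.
Compositions from xᵢ = zᵢ/(1+ψ(Kᵢ−1)), yᵢ = Kᵢxᵢ:
  A: x = 0.1173, y = 0.4723
  B: x = 0.1774, y = 0.2257
  C: x = 0.1407, y = 0.1214
  D: x = 0.5646, y = 0.1807

y_A = 0.4723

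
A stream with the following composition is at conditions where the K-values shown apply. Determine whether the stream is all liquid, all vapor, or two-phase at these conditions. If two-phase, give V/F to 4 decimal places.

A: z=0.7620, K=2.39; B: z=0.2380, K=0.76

all vapor

ΣzᵢKᵢ = 2.0021; Σzᵢ/Kᵢ = 0.6320.
Since Σzᵢ/Kᵢ < 1 the mixture is above its dew point — single vapor phase.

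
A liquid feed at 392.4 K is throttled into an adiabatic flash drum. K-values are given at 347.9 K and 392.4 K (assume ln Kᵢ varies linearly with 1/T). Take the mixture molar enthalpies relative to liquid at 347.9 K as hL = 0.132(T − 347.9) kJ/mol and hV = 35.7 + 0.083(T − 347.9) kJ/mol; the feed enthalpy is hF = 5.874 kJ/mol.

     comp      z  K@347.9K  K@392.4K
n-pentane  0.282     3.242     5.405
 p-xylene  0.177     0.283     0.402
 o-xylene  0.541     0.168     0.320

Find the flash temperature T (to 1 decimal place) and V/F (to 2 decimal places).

Adiabatic flash: solve Rachford–Rice at each trial T, then check hF = ψ·hV(T) + (1−ψ)·hL(T).
  T = 347.9 K: K = (3.242, 0.283, 0.168), RR gives ψ = 0.031, H_out = 1.093 kJ/mol
  T = 392.4 K: K = (5.405, 0.402, 0.320), RR gives ψ = 0.264, H_out = 14.729 kJ/mol
  T = 370.1 K: K = (4.248, 0.341, 0.236), RR gives ψ = 0.161, H_out = 8.499 kJ/mol
  T = 359.0 K: K = (3.727, 0.311, 0.200), RR gives ψ = 0.102, H_out = 5.040 kJ/mol
  T = 364.6 K: K = (3.985, 0.326, 0.218), RR gives ψ = 0.133, H_out = 6.832 kJ/mol
  T = 361.8 K: K = (3.855, 0.319, 0.209), RR gives ψ = 0.117, H_out = 5.949 kJ/mol
  T = 360.4 K: K = (3.791, 0.315, 0.205), RR gives ψ = 0.110, H_out = 5.498 kJ/mol
Linear interpolation between T = 360.4 (H_out = 5.498) and T = 361.8 (H_out = 5.949) on hF = 5.874 gives T ≈ 361.6 K, at which ψ = 0.12.

T = 361.6 K, V/F = 0.12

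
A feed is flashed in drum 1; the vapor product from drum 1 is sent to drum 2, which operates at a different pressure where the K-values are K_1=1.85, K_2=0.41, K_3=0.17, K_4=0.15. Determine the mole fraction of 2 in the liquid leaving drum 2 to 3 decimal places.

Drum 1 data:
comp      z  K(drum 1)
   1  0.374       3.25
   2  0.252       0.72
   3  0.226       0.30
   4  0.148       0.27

Drum 1:
Rachford–Rice: g(ψ₁) = Σ zᵢ(Kᵢ−1)/(1+ψ₁(Kᵢ−1)) = 0.
Check two-phase: ΣzᵢKᵢ = 1.505 > 1 and Σzᵢ/Kᵢ = 1.767 > 1, so g(0) = 0.505 > 0 and g(1) = -0.767 < 0.
Newton iteration, ψ₁⁰ = 0.5:
  ψ₁ = 0.500: g = -0.0996, g' = -0.904 → ψ₁ = 0.390
Converged at ψ₁ = 0.390.
Drum-1 compositions:
  1: x = 0.199, y = 0.647
  2: x = 0.283, y = 0.204
  3: x = 0.311, y = 0.093
  4: x = 0.207, y = 0.056
Drum-2 feed = drum-1 vapor: z₂ = (0.6471, 0.2037, 0.0933, 0.0559).
Drum 2:
Newton–Raphson from ψ₂ = 0.5:
  ψ₂ = 0.500: g = 0.0005, g' = -0.683 → ψ₂ = 0.501
Converged at ψ₂ = 0.501.
  1: x = 0.454, y = 0.840
  2: x = 0.289, y = 0.119
  3: x = 0.160, y = 0.027
  4: x = 0.097, y = 0.015

x_2 (drum 2) = 0.289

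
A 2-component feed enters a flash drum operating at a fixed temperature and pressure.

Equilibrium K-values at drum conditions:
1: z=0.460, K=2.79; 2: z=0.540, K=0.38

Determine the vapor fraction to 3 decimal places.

ψ = 0.440

Rachford–Rice: g(ψ) = Σ zᵢ(Kᵢ−1)/(1+ψ(Kᵢ−1)) = 0.
Feasibility: ΣzᵢKᵢ = 1.489, Σzᵢ/Kᵢ = 1.586 — both > 1, two phases present.
Iterate (Newton) starting at ψ = 0.5:
  ψ = 0.500: g = -0.0507, g' = -0.846 → ψ = 0.440
Converged at ψ = 0.440.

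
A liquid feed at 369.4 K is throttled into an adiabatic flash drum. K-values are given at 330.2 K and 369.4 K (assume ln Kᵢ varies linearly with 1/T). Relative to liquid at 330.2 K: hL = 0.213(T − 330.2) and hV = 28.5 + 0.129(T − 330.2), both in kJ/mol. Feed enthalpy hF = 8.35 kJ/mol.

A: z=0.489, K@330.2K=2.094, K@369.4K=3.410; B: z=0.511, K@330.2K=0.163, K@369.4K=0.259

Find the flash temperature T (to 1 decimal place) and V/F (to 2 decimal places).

Adiabatic flash: solve Rachford–Rice at each trial T, then check hF = ψ·hV(T) + (1−ψ)·hL(T).
  T = 330.2 K: K = (2.094, 0.163), RR gives ψ = 0.117, H_out = 3.338 kJ/mol
  T = 369.4 K: K = (3.410, 0.259), RR gives ψ = 0.448, H_out = 19.640 kJ/mol
  T = 349.8 K: K = (2.709, 0.208), RR gives ψ = 0.319, H_out = 12.728 kJ/mol
  T = 340.0 K: K = (2.391, 0.185), RR gives ψ = 0.232, H_out = 8.520 kJ/mol
  T = 335.1 K: K = (2.240, 0.174), RR gives ψ = 0.180, H_out = 6.088 kJ/mol
  T = 337.6 K: K = (2.316, 0.179), RR gives ψ = 0.208, H_out = 7.362 kJ/mol
Linear interpolation between T = 337.6 (H_out = 7.362) and T = 340.0 (H_out = 8.520) on hF = 8.35 gives T ≈ 339.6 K, at which ψ = 0.23.

T = 339.6 K, V/F = 0.23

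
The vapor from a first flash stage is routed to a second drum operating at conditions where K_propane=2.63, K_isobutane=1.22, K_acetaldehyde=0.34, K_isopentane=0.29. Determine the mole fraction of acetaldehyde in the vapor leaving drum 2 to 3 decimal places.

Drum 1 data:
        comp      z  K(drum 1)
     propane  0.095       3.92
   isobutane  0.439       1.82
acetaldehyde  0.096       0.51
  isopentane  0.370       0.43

y_acetaldehyde (drum 2) = 0.029

Drum 1:
Material balance + equilibrium reduce to Σ zᵢ(Kᵢ−1)/(1+ψ₁(Kᵢ−1)) = 0.
g(0) = ΣzᵢKᵢ − 1 = 0.379 and g(1) = 1 − Σzᵢ/Kᵢ = -0.314, so a root lies in (0, 1).
Iterate (Newton) starting at ψ₁ = 0.5:
  ψ₁ = 0.500: g = 0.0108, g' = -0.558 → ψ₁ = 0.519
Converged at ψ₁ = 0.519.
Drum-1 compositions:
  propane: x = 0.038, y = 0.148
  isobutane: x = 0.308, y = 0.560
  acetaldehyde: x = 0.129, y = 0.066
  isopentane: x = 0.526, y = 0.226
Drum-2 feed = drum-1 vapor: z₂ = (0.1480, 0.5603, 0.0657, 0.2260).
Drum 2:
Newton iteration, ψ₂⁰ = 0.5:
  ψ₂ = 0.500: g = -0.0695, g' = -0.479 → ψ₂ = 0.355
  ψ₂ = 0.355: g = -0.0039, g' = -0.434 → ψ₂ = 0.346
Converged at ψ₂ = 0.346.
  propane: x = 0.095, y = 0.249
  isobutane: x = 0.521, y = 0.635
  acetaldehyde: x = 0.085, y = 0.029
  isopentane: x = 0.300, y = 0.087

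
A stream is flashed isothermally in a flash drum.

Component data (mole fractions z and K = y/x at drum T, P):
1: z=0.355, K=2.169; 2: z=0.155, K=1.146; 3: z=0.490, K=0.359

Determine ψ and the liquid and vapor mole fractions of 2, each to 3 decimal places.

Material balance + equilibrium reduce to Σ zᵢ(Kᵢ−1)/(1+ψ(Kᵢ−1)) = 0.
Feasibility: ΣzᵢKᵢ = 1.124, Σzᵢ/Kᵢ = 1.664 — both > 1, two phases present.
Iterate (Newton) starting at ψ = 0.5:
  ψ = 0.500: g = -0.1792, g' = -0.632 → ψ = 0.216
  ψ = 0.216: g = -0.0116, g' = -0.584 → ψ = 0.197
Converged at ψ = 0.197.
Compositions from xᵢ = zᵢ/(1+ψ(Kᵢ−1)), yᵢ = Kᵢxᵢ:
  1: x = 0.289, y = 0.626
  2: x = 0.151, y = 0.173
  3: x = 0.561, y = 0.201

ψ = 0.197, x_2 = 0.151, y_2 = 0.173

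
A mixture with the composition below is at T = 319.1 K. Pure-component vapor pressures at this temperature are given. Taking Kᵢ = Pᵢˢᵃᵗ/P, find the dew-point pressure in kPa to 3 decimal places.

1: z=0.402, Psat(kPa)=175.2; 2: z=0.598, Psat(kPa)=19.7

Pdew = 30.628 kPa

At the dew point ψ → 1, so Σzᵢ/Kᵢ = 1 with Kᵢ = Pᵢˢᵃᵗ/P ⇒ 1/P = Σzᵢ/Pᵢˢᵃᵗ.
1/P = 0.402/175.2 + 0.598/19.7 = 0.032650 ⇒ P = 30.628 kPa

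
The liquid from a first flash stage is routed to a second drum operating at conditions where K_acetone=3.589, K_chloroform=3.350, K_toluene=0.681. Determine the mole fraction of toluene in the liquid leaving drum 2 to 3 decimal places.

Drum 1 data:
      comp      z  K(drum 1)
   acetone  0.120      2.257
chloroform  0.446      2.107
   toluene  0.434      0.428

Drum 1:
Newton–Raphson from ψ₁ = 0.5:
  ψ₁ = 0.500: g = 0.0628, g' = -0.577 → ψ₁ = 0.609
  ψ₁ = 0.609: g = -0.0005, g' = -0.590 → ψ₁ = 0.608
Converged at ψ₁ = 0.608.
Drum-1 compositions:
  acetone: x = 0.068, y = 0.154
  chloroform: x = 0.267, y = 0.562
  toluene: x = 0.665, y = 0.285
Drum-2 feed = drum-1 liquid: z₂ = (0.0680, 0.2666, 0.6654).
Drum 2:
Let ψ₂ = V/F and solve Σ zᵢ(Kᵢ−1)/(1+ψ₂(Kᵢ−1)) = 0.
g(0) = ΣzᵢKᵢ − 1 = 0.590 and g(1) = 1 − Σzᵢ/Kᵢ = -0.076, so a root lies in (0, 1).
Newton iteration, ψ₂⁰ = 0.6:
  ψ₂ = 0.600: g = 0.0664, g' = -0.427 → ψ₂ = 0.756
  ψ₂ = 0.756: g = 0.0056, g' = -0.361 → ψ₂ = 0.771
Converged at ψ₂ = 0.771.
  acetone: x = 0.023, y = 0.081
  chloroform: x = 0.095, y = 0.318
  toluene: x = 0.883, y = 0.601

x_toluene (drum 2) = 0.883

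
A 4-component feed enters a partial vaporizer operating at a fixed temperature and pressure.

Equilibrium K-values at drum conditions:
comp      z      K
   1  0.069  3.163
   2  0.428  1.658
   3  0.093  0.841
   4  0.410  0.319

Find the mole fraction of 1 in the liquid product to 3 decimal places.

Material balance + equilibrium reduce to Σ zᵢ(Kᵢ−1)/(1+β(Kᵢ−1)) = 0.
Check two-phase: ΣzᵢKᵢ = 1.137 > 1 and Σzᵢ/Kᵢ = 1.676 > 1, so g(0) = 0.137 > 0 and g(1) = -0.676 < 0.
Iterate (Newton) starting at β = 0.5:
  β = 0.500: g = -0.1558, g' = -0.619 → β = 0.248
  β = 0.248: g = -0.0123, g' = -0.551 → β = 0.226
Converged at β = 0.226.
Compositions from xᵢ = zᵢ/(1+β(Kᵢ−1)), yᵢ = Kᵢxᵢ:
  1: x = 0.046, y = 0.147
  2: x = 0.373, y = 0.618
  3: x = 0.096, y = 0.081
  4: x = 0.485, y = 0.155

x_1 = 0.046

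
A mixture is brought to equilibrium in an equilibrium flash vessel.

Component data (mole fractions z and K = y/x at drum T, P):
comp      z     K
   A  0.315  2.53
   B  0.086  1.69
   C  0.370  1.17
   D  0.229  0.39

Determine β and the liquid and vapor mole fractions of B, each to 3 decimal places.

Let β = V/F and solve Σ zᵢ(Kᵢ−1)/(1+β(Kᵢ−1)) = 0.
Feasibility: ΣzᵢKᵢ = 1.464, Σzᵢ/Kᵢ = 1.079 — both > 1, two phases present.
Iterate (Newton) starting at β = 0.43:
  β = 0.430: g = 0.2057, g' = -0.458 → β = 0.879
  β = 0.879: g = -0.0038, g' = -0.554 → β = 0.872
Converged at β = 0.872.
Compositions from xᵢ = zᵢ/(1+β(Kᵢ−1)), yᵢ = Kᵢxᵢ:
  A: x = 0.135, y = 0.341
  B: x = 0.054, y = 0.091
  C: x = 0.322, y = 0.377
  D: x = 0.489, y = 0.191

β = 0.872, x_B = 0.054, y_B = 0.091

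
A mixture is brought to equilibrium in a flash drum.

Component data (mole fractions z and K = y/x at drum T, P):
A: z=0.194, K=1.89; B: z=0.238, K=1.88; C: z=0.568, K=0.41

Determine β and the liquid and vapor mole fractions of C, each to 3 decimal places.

β = 0.090, x_C = 0.600, y_C = 0.246

Rachford–Rice: g(β) = Σ zᵢ(Kᵢ−1)/(1+β(Kᵢ−1)) = 0.
Check two-phase: ΣzᵢKᵢ = 1.047 > 1 and Σzᵢ/Kᵢ = 1.615 > 1, so g(0) = 0.047 > 0 and g(1) = -0.615 < 0.
Iterate (Newton) starting at β = 0.5:
  β = 0.500: g = -0.2104, g' = -0.560 → β = 0.124
  β = 0.124: g = -0.0175, g' = -0.505 → β = 0.090
Converged at β = 0.090.
Compositions from xᵢ = zᵢ/(1+β(Kᵢ−1)), yᵢ = Kᵢxᵢ:
  A: x = 0.180, y = 0.339
  B: x = 0.221, y = 0.415
  C: x = 0.600, y = 0.246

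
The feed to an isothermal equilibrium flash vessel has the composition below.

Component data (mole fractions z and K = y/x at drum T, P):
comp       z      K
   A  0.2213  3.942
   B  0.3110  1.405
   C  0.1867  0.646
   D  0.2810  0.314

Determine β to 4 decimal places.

β = 0.4921

Newton–Raphson from β = 0.4:
  β = 0.4000: g = 0.06483, g' = -0.7249 → β = 0.4894
  β = 0.4894: g = 0.00182, g' = -0.6912 → β = 0.4921
Converged at β = 0.4921.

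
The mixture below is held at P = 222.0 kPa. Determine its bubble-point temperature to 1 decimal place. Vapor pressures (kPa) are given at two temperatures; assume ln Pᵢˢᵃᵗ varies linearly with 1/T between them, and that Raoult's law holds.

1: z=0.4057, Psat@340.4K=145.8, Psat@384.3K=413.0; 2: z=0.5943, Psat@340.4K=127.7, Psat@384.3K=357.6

Bubble-point temperature: ΣzᵢPᵢˢᵃᵗ(T) = P. Interpolate ln Pᵢˢᵃᵗ = aᵢ + bᵢ/T.
  T = 340.4 K: ΣzᵢPᵢˢᵃᵗ = 135.04 kPa
  T = 384.3 K: ΣzᵢPᵢˢᵃᵗ = 380.08 kPa
  T = 362.4 K: ΣzᵢPᵢˢᵃᵗ = 234.04 kPa
  T = 351.4 K: ΣzᵢPᵢˢᵃᵗ = 179.32 kPa
  T = 356.9 K: ΣzᵢPᵢˢᵃᵗ = 205.28 kPa
  T = 359.6 K: ΣzᵢPᵢˢᵃᵗ = 219.04 kPa
Interpolating between 359.6 K and 362.4 K gives T ≈ 360.2 K.

T = 360.2 K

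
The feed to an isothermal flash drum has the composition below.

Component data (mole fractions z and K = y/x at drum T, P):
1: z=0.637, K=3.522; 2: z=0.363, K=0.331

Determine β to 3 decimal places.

Newton iteration, β⁰ = 0.5:
  β = 0.500: g = 0.3456, g' = -1.159 → β = 0.798
  β = 0.798: g = 0.0122, g' = -1.194 → β = 0.808
Converged at β = 0.808.

β = 0.808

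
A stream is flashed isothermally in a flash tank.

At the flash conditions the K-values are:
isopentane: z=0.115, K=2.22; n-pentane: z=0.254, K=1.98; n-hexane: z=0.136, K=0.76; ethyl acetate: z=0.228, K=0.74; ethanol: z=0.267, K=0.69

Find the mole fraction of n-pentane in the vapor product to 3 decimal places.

y_n-pentane = 0.294

Iterate (Newton) starting at ψ = 0.37:
  ψ = 0.370: g = 0.0844, g' = -0.274 → ψ = 0.679
  ψ = 0.679: g = 0.0105, g' = -0.214 → ψ = 0.727
  ψ = 0.727: g = 0.0001, g' = -0.209 → ψ = 0.728
Converged at ψ = 0.728.
Compositions from xᵢ = zᵢ/(1+ψ(Kᵢ−1)), yᵢ = Kᵢxᵢ:
  isopentane: x = 0.061, y = 0.135
  n-pentane: x = 0.148, y = 0.294
  n-hexane: x = 0.165, y = 0.125
  ethyl acetate: x = 0.281, y = 0.208
  ethanol: x = 0.345, y = 0.238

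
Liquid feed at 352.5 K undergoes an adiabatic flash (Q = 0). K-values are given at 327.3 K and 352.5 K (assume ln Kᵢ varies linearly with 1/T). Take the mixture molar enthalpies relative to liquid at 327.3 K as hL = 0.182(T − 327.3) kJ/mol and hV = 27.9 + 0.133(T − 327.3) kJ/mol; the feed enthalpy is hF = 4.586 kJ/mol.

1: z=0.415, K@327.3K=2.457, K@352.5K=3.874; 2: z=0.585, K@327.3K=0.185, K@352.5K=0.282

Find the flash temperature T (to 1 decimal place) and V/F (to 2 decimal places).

Adiabatic flash: solve Rachford–Rice at each trial T, then check hF = ψ·hV(T) + (1−ψ)·hL(T).
  T = 327.3 K: K = (2.457, 0.185), RR gives ψ = 0.108, H_out = 3.005 kJ/mol
  T = 352.5 K: K = (3.874, 0.282), RR gives ψ = 0.374, H_out = 14.571 kJ/mol
  T = 339.9 K: K = (3.111, 0.230), RR gives ψ = 0.262, H_out = 9.442 kJ/mol
  T = 333.6 K: K = (2.771, 0.207), RR gives ψ = 0.193, H_out = 6.468 kJ/mol
  T = 330.5 K: K = (2.613, 0.196), RR gives ψ = 0.153, H_out = 4.840 kJ/mol
  T = 328.9 K: K = (2.534, 0.190), RR gives ψ = 0.131, H_out = 3.945 kJ/mol
Linear interpolation between T = 328.9 (H_out = 3.945) and T = 330.5 (H_out = 4.840) on hF = 4.586 gives T ≈ 330.0 K, at which ψ = 0.15.

T = 330.0 K, V/F = 0.15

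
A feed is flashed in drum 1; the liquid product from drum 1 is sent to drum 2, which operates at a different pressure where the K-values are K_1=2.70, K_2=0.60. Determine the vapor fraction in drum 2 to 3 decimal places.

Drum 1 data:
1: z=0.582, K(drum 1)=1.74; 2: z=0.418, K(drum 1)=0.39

Drum 1:
Rachford–Rice: g(ψ₁) = Σ zᵢ(Kᵢ−1)/(1+ψ₁(Kᵢ−1)) = 0.
Check two-phase: ΣzᵢKᵢ = 1.176 > 1 and Σzᵢ/Kᵢ = 1.406 > 1, so g(0) = 0.176 > 0 and g(1) = -0.406 < 0.
Newton iteration, ψ₁⁰ = 0.5:
  ψ₁ = 0.500: g = -0.0525, g' = -0.492 → ψ₁ = 0.393
  ψ₁ = 0.393: g = -0.0018, g' = -0.460 → ψ₁ = 0.389
Converged at ψ₁ = 0.389.
Drum-1 compositions:
  1: x = 0.452, y = 0.786
  2: x = 0.548, y = 0.214
Drum-2 feed = drum-1 liquid: z₂ = (0.4519, 0.5481).
Drum 2:
Newton–Raphson from ψ₂ = 0.5:
  ψ₂ = 0.500: g = 0.1411, g' = -0.519 → ψ₂ = 0.772
  ψ₂ = 0.772: g = 0.0149, g' = -0.428 → ψ₂ = 0.807
Converged at ψ₂ = 0.807.
  1: x = 0.190, y = 0.514
  2: x = 0.810, y = 0.486

V/F (drum 2) = 0.807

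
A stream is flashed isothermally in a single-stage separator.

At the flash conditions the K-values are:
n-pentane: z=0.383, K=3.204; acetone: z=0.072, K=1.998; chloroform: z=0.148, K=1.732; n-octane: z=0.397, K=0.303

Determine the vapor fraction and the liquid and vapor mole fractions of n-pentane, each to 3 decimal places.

Iterate (Newton) starting at ψ = 0.5:
  ψ = 0.500: g = 0.1041, g' = -0.950 → ψ = 0.610
  ψ = 0.610: g = -0.0014, g' = -0.987 → ψ = 0.608
Converged at ψ = 0.608.
Compositions from xᵢ = zᵢ/(1+ψ(Kᵢ−1)), yᵢ = Kᵢxᵢ:
  n-pentane: x = 0.164, y = 0.524
  acetone: x = 0.045, y = 0.090
  chloroform: x = 0.102, y = 0.177
  n-octane: x = 0.689, y = 0.209

ψ = 0.608, x_n-pentane = 0.164, y_n-pentane = 0.524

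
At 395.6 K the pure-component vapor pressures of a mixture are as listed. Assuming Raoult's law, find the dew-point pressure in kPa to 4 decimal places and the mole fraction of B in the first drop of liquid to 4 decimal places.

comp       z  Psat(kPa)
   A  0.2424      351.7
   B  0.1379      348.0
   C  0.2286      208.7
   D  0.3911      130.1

Pdew = 192.7901 kPa, x_B = 0.0764

At the dew point ψ → 1, so Σzᵢ/Kᵢ = 1 with Kᵢ = Pᵢˢᵃᵗ/P ⇒ 1/P = Σzᵢ/Pᵢˢᵃᵗ.
1/P = 0.2424/351.7 + 0.1379/348.0 + 0.2286/208.7 + 0.3911/130.1 = 0.0051870 ⇒ P = 192.7901 kPa
xᵢ = zᵢP/Pᵢˢᵃᵗ ⇒ x_B = 0.1379·192.7901/348.0 = 0.0764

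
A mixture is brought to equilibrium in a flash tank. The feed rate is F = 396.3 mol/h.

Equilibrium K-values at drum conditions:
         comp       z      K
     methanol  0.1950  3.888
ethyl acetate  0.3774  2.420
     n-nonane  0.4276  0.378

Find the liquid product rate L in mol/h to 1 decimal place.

L = 126.0 mol/h

Rachford–Rice: g(β) = Σ zᵢ(Kᵢ−1)/(1+β(Kᵢ−1)) = 0.
Feasibility: ΣzᵢKᵢ = 1.8331, Σzᵢ/Kᵢ = 1.3373 — both > 1, two phases present.
Newton–Raphson from β = 0.33:
  β = 0.3300: g = 0.31860, g' = -1.0411 → β = 0.6360
  β = 0.6360: g = 0.04006, g' = -0.8651 → β = 0.6823
  β = 0.6823: g = -0.00030, g' = -0.8799 → β = 0.6820
Converged at β = 0.6820.
Then V = β·F = 0.6820·396.3 = 270.3 mol/h and L = F − V = 126.0 mol/h.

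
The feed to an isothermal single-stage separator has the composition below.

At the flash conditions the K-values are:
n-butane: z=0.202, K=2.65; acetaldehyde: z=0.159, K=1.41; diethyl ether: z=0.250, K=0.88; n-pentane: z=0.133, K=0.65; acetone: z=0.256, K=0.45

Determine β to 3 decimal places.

β = 0.375

Rachford–Rice: g(β) = Σ zᵢ(Kᵢ−1)/(1+β(Kᵢ−1)) = 0.
Check two-phase: ΣzᵢKᵢ = 1.181 > 1 and Σzᵢ/Kᵢ = 1.247 > 1, so g(0) = 0.181 > 0 and g(1) = -0.247 < 0.
Newton–Raphson from β = 0.53:
  β = 0.530: g = -0.0566, g' = -0.357 → β = 0.372
  β = 0.372: g = 0.0012, g' = -0.379 → β = 0.375
Converged at β = 0.375.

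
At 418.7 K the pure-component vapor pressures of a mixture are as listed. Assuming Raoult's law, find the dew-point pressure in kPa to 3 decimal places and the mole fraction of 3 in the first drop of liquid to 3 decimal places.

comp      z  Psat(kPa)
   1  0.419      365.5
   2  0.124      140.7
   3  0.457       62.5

At the dew point ψ → 1, so Σzᵢ/Kᵢ = 1 with Kᵢ = Pᵢˢᵃᵗ/P ⇒ 1/P = Σzᵢ/Pᵢˢᵃᵗ.
1/P = 0.419/365.5 + 0.124/140.7 + 0.457/62.5 = 0.009340 ⇒ P = 107.070 kPa
xᵢ = zᵢP/Pᵢˢᵃᵗ ⇒ x_3 = 0.457·107.070/62.5 = 0.783

Pdew = 107.070 kPa, x_3 = 0.783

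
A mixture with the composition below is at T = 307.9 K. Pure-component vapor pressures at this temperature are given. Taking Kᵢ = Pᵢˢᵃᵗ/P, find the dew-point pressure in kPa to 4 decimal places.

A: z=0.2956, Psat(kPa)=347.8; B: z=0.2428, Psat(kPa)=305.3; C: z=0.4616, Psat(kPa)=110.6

Pdew = 171.8569 kPa

At the dew point ψ → 1, so Σzᵢ/Kᵢ = 1 with Kᵢ = Pᵢˢᵃᵗ/P ⇒ 1/P = Σzᵢ/Pᵢˢᵃᵗ.
1/P = 0.2956/347.8 + 0.2428/305.3 + 0.4616/110.6 = 0.0058188 ⇒ P = 171.8569 kPa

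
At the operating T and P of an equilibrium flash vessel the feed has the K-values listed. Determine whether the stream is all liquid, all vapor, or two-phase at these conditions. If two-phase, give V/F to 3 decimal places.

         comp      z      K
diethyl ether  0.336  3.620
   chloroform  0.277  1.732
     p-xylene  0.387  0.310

ΣzᵢKᵢ = 1.816; Σzᵢ/Kᵢ = 1.501.
Both exceed 1, so a two-phase solution exists.
Iterate (Newton) starting at ψ = 0.57:
  ψ = 0.570: g = 0.0560, g' = -0.945 → ψ = 0.629
  ψ = 0.629: g = -0.0007, g' = -0.974 → ψ = 0.628
Converged at ψ = 0.628.

two-phase, V/F = 0.628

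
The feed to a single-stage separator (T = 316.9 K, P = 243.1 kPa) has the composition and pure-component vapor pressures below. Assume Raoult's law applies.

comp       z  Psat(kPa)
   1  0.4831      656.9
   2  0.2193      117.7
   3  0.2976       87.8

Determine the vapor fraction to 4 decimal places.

Raoult's law: Kᵢ = Pᵢˢᵃᵗ/P = Pᵢˢᵃᵗ/243.1.
  K_1 = 656.9/243.1 = 2.702180, K_2 = 117.7/243.1 = 0.484163, K_3 = 87.8/243.1 = 0.361168
Rachford–Rice: g(ψ) = Σ zᵢ(Kᵢ−1)/(1+ψ(Kᵢ−1)) = 0.
g(0) = ΣzᵢKᵢ − 1 = 0.5191 and g(1) = 1 − Σzᵢ/Kᵢ = -0.4557, so a root lies in (0, 1).
Newton–Raphson from ψ = 0.5:
  ψ = 0.5000: g = 0.01245, g' = -0.7767 → ψ = 0.5160
  ψ = 0.5160: g = 0.00001, g' = -0.7754 → ψ = 0.5161
Converged at ψ = 0.5161.

ψ = 0.5161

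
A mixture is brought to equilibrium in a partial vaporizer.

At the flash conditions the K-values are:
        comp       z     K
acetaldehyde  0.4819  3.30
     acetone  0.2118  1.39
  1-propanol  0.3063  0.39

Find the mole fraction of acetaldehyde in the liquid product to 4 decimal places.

x_acetaldehyde = 0.1559

Rachford–Rice: g(ψ) = Σ zᵢ(Kᵢ−1)/(1+ψ(Kᵢ−1)) = 0.
Feasibility: ΣzᵢKᵢ = 2.0041, Σzᵢ/Kᵢ = 1.0838 — both > 1, two phases present.
Newton–Raphson from ψ = 0.59:
  ψ = 0.5900: g = 0.24550, g' = -0.7583 → ψ = 0.9137
  ψ = 0.9137: g = -0.00387, g' = -0.8643 → ψ = 0.9093
  ψ = 0.9093: g = -0.00001, g' = -0.8590 → ψ = 0.9092
Converged at ψ = 0.9092.
Compositions from xᵢ = zᵢ/(1+ψ(Kᵢ−1)), yᵢ = Kᵢxᵢ:
  acetaldehyde: x = 0.1559, y = 0.5144
  acetone: x = 0.1564, y = 0.2173
  1-propanol: x = 0.6878, y = 0.2682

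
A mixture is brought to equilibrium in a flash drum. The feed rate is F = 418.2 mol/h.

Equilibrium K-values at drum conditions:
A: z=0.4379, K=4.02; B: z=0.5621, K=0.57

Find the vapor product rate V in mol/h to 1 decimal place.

Rachford–Rice: g(V/F) = Σ zᵢ(Kᵢ−1)/(1+V/F(Kᵢ−1)) = 0.
g(0) = ΣzᵢKᵢ − 1 = 1.0808 and g(1) = 1 − Σzᵢ/Kᵢ = -0.0951, so a root lies in (0, 1).
Binary case is linear: z₁(K₁−1)(1+V/F(K₂−1)) + z₂(K₂−1)(1+V/F(K₁−1)) = 0
⇒ V/F = [z₁(K₁−1)+z₂(K₂−1)] / [−(K₁−1)(K₂−1)] = 1.08075/1.29860 = 0.8322
Then V = V/F·F = 0.8322·418.2 = 348.0 mol/h and L = F − V = 70.2 mol/h.

V = 348.0 mol/h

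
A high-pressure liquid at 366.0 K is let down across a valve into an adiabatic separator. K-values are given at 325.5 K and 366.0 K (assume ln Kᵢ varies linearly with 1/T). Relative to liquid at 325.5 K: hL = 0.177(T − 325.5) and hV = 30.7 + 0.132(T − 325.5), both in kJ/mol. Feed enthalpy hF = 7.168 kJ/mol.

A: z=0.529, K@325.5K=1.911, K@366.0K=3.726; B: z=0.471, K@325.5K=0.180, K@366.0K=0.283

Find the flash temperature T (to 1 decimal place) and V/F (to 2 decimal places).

T = 329.7 K, V/F = 0.21

Adiabatic flash: solve Rachford–Rice at each trial T, then check hF = ψ·hV(T) + (1−ψ)·hL(T).
  T = 325.5 K: K = (1.911, 0.180), RR gives ψ = 0.128, H_out = 3.933 kJ/mol
  T = 366.0 K: K = (3.726, 0.283), RR gives ψ = 0.565, H_out = 23.485 kJ/mol
  T = 345.8 K: K = (2.723, 0.229), RR gives ψ = 0.413, H_out = 15.885 kJ/mol
  T = 335.6 K: K = (2.292, 0.204), RR gives ψ = 0.300, H_out = 10.847 kJ/mol
  T = 330.6 K: K = (2.097, 0.192), RR gives ψ = 0.225, H_out = 7.767 kJ/mol
  T = 328.1 K: K = (2.005, 0.186), RR gives ψ = 0.181, H_out = 5.995 kJ/mol
  T = 329.4 K: K = (2.053, 0.189), RR gives ψ = 0.205, H_out = 6.939 kJ/mol
Linear interpolation between T = 329.4 (H_out = 6.939) and T = 330.6 (H_out = 7.767) on hF = 7.168 gives T ≈ 329.7 K, at which ψ = 0.21.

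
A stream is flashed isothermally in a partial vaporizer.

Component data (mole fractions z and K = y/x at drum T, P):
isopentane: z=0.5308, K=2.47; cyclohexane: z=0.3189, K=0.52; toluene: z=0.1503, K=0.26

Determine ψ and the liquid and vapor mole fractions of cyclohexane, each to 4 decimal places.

ψ = 0.5994, x_cyclohexane = 0.4477, y_cyclohexane = 0.2328

Let ψ = V/F and solve Σ zᵢ(Kᵢ−1)/(1+ψ(Kᵢ−1)) = 0.
Feasibility: ΣzᵢKᵢ = 1.5160, Σzᵢ/Kᵢ = 1.4062 — both > 1, two phases present.
Newton iteration, ψ⁰ = 0.5:
  ψ = 0.5000: g = 0.07177, g' = -0.7156 → ψ = 0.6003
  ψ = 0.6003: g = -0.00065, g' = -0.7351 → ψ = 0.5994
Converged at ψ = 0.5994.
Compositions from xᵢ = zᵢ/(1+ψ(Kᵢ−1)), yᵢ = Kᵢxᵢ:
  isopentane: x = 0.2822, y = 0.6970
  cyclohexane: x = 0.4477, y = 0.2328
  toluene: x = 0.2701, y = 0.0702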